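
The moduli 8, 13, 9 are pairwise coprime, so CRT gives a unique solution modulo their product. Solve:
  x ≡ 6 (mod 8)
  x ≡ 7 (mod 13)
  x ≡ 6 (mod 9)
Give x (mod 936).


Moduli 8, 13, 9 are pairwise coprime; by CRT there is a unique solution modulo M = 8 · 13 · 9 = 936.
Solve pairwise, accumulating the modulus:
  Start with x ≡ 6 (mod 8).
  Combine with x ≡ 7 (mod 13): since gcd(8, 13) = 1, we get a unique residue mod 104.
    Write x = 6 + 8·t and substitute into x ≡ 7 (mod 13): 8·t ≡ 7 − 6 = 1 (mod 13).
    The inverse of 8 mod 13 is 5 (since 8·5 = 40 = 3·13 + 1), so t ≡ 5·1 = 5 ≡ 5 (mod 13).
    Then x = 6 + 8·5 = 46, valid modulo lcm(8, 13) = 104: x ≡ 46 (mod 104).
  Combine with x ≡ 6 (mod 9): since gcd(104, 9) = 1, we get a unique residue mod 936.
    Write x = 46 + 104·t and substitute into x ≡ 6 (mod 9): 104·t ≡ 6 − 46 = -40 (mod 9).
    Reduce coefficients mod 9: 5·t ≡ 5 (mod 9).
    The inverse of 5 mod 9 is 2 (since 5·2 = 10 = 1·9 + 1), so t ≡ 2·5 = 10 ≡ 1 (mod 9).
    Then x = 46 + 104·1 = 150, valid modulo lcm(104, 9) = 936: x ≡ 150 (mod 936).
Verify: 150 mod 8 = 6 ✓, 150 mod 13 = 7 ✓, 150 mod 9 = 6 ✓.

x ≡ 150 (mod 936).


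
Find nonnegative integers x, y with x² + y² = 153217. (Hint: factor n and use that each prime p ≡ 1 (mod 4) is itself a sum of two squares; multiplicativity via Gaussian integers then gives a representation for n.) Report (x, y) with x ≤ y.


Step 1: Factor n = 153217 = 37 · 41 · 101.
Step 2: Check the mod-4 condition on each prime factor: 37 ≡ 1 (mod 4), exponent 1; 41 ≡ 1 (mod 4), exponent 1; 101 ≡ 1 (mod 4), exponent 1.
All primes ≡ 3 (mod 4) appear to even exponent (or don't appear), so by the two-squares theorem n IS expressible as a sum of two squares.
Step 3: Build a representation. Here n = 37 · 41 · 101 is a product of primes ≡ 1 (mod 4). Each prime p ≡ 1 (mod 4) is itself a sum of two squares; find a² by testing p − a² for a perfect square:
  37: 37 − 1² = 36 = 6² ⇒ 37 = 1² + 6².
  41: 41 − 1² = 40, 41 − 2² = 37, 41 − 3² = 32, 41 − 4² = 25 = 5² ⇒ 41 = 4² + 5².
  101: 101 − 1² = 100 = 10² ⇒ 101 = 1² + 10².
  Combine using the Brahmagupta–Fibonacci identity (a² + b²)(c² + d²) = (ac − bd)² + (ad + bc)² = (ac + bd)² + (ad − bc)²:
  37 · 41 = 1517: from (1² + 6²)(4² + 5²), take (1·4 − 6·5, 1·5 + 6·4) = (4 − 30, 5 + 24) = (-26, 29); dropping signs (only squares matter) gives (26, 29); check 26² + 29² = 676 + 841 = 1517 ✓.
  1517 · 101 = 153217: from (26² + 29²)(1² + 10²), take (26·1 − 29·10, 26·10 + 29·1) = (26 − 290, 260 + 29) = (-264, 289); dropping signs (only squares matter) gives (264, 289); check 264² + 289² = 69696 + 83521 = 153217 ✓.
Step 4: Order so x ≤ y and verify: 264² + 289² = 69696 + 83521 = 153217 = n. ✓

n = 153217 = 264² + 289² (one valid representation with x ≤ y).


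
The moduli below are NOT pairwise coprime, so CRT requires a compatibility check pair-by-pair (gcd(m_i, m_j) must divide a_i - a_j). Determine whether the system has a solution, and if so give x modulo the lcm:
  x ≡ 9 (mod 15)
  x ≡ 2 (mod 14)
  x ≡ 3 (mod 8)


Moduli 15, 14, 8 are not pairwise coprime, so CRT works modulo lcm(m_i) when all pairwise compatibility conditions hold.
Pairwise compatibility: gcd(m_i, m_j) must divide a_i - a_j for every pair.
Merge one congruence at a time:
  Start: x ≡ 9 (mod 15).
  Combine with x ≡ 2 (mod 14): gcd(15, 14) = 1; 2 - 9 = -7, which IS divisible by 1, so compatible.
    Write x = 9 + 15·t and substitute into x ≡ 2 (mod 14): 15·t ≡ 2 − 9 = -7 (mod 14).
    Reduce coefficients mod 14: 1·t ≡ 7 (mod 14).
    So t ≡ 7 (mod 14).
    Then x = 9 + 15·7 = 114, valid modulo lcm(15, 14) = 210: x ≡ 114 (mod 210).
  Combine with x ≡ 3 (mod 8): gcd(210, 8) = 2, and 3 - 114 = -111 is NOT divisible by 2.
    ⇒ system is inconsistent (no integer solution).

No solution (the system is inconsistent).


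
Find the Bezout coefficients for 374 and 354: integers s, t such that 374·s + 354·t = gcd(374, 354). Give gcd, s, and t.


Euclidean algorithm on (374, 354) — divide until remainder is 0:
  374 = 1 · 354 + 20
  354 = 17 · 20 + 14
  20 = 1 · 14 + 6
  14 = 2 · 6 + 2
  6 = 3 · 2 + 0
gcd(374, 354) = 2.
Track Bezout coefficients alongside the remainders: start with r₀ = 374 = a·1 + b·0 (s = 1, t = 0) and r₁ = 354 = a·0 + b·1 (s = 0, t = 1); each new remainder r_{k+1} = r_{k-1} − q_k·r_k inherits s_{k+1} = s_{k-1} − q_k·s_k, t_{k+1} = t_{k-1} − q_k·t_k, so r_k = a·s_k + b·t_k at every step:
  q = 1: r = 20, s = 1 − 1·0 = 1, t = 0 − 1·1 = -1  (check: 374·1 + 354·(-1) = 20)
  q = 17: r = 14, s = 0 − 17·1 = -17, t = 1 − 17·(-1) = 18  (check: 374·(-17) + 354·18 = 14)
  q = 1: r = 6, s = 1 − 1·(-17) = 18, t = -1 − 1·18 = -19  (check: 374·18 + 354·(-19) = 6)
  q = 2: r = 2, s = -17 − 2·18 = -53, t = 18 − 2·(-19) = 56  (check: 374·(-53) + 354·56 = 2)
The row with r = 2 (the gcd) gives the Bezout coefficients s = -53, t = 56.
Result: 374 · (-53) + 354 · (56) = 2.

gcd(374, 354) = 2; s = -53, t = 56 (check: 374·(-53) + 354·56 = 2).


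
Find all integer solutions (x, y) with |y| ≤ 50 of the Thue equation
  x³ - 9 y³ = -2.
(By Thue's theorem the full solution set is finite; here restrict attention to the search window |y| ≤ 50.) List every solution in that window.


The equation is x³ - 9y³ = -2. For fixed y, x³ = 9·y³ − 2, so a solution requires the RHS to be a perfect cube.
Strategy: iterate y from -50 to 50, compute RHS = 9·y³ − 2, and check whether it is a (positive or negative) perfect cube.
Check small values of y:
  y = 0: RHS = -2 is not a perfect cube.
  y = 1: RHS = 7 is not a perfect cube.
  y = -1: RHS = -11 is not a perfect cube.
  y = 2: RHS = 70 is not a perfect cube.
  y = -2: RHS = -74 is not a perfect cube.
  y = 3: RHS = 241 is not a perfect cube.
  y = -3: RHS = -245 is not a perfect cube.
Continuing the search up to |y| = 50 finds no solutions either.
No (x, y) in the scanned range satisfies the equation.

No integer solutions with |y| ≤ 50.


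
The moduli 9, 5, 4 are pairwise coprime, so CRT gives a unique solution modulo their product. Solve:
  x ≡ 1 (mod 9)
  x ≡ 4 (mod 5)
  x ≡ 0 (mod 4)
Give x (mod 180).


Moduli 9, 5, 4 are pairwise coprime; by CRT there is a unique solution modulo M = 9 · 5 · 4 = 180.
Solve pairwise, accumulating the modulus:
  Start with x ≡ 1 (mod 9).
  Combine with x ≡ 4 (mod 5): since gcd(9, 5) = 1, we get a unique residue mod 45.
    Write x = 1 + 9·t and substitute into x ≡ 4 (mod 5): 9·t ≡ 4 − 1 = 3 (mod 5).
    Reduce coefficients mod 5: 4·t ≡ 3 (mod 5).
    The inverse of 4 mod 5 is 4 (since 4·4 = 16 = 3·5 + 1), so t ≡ 4·3 = 12 ≡ 2 (mod 5).
    Then x = 1 + 9·2 = 19, valid modulo lcm(9, 5) = 45: x ≡ 19 (mod 45).
  Combine with x ≡ 0 (mod 4): since gcd(45, 4) = 1, we get a unique residue mod 180.
    Write x = 19 + 45·t and substitute into x ≡ 0 (mod 4): 45·t ≡ 0 − 19 = -19 (mod 4).
    Reduce coefficients mod 4: 1·t ≡ 1 (mod 4).
    So t ≡ 1 (mod 4).
    Then x = 19 + 45·1 = 64, valid modulo lcm(45, 4) = 180: x ≡ 64 (mod 180).
Verify: 64 mod 9 = 1 ✓, 64 mod 5 = 4 ✓, 64 mod 4 = 0 ✓.

x ≡ 64 (mod 180).


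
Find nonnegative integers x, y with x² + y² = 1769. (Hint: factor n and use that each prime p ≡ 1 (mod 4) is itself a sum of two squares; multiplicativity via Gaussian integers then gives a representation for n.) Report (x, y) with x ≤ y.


Step 1: Factor n = 1769 = 29 · 61.
Step 2: Check the mod-4 condition on each prime factor: 29 ≡ 1 (mod 4), exponent 1; 61 ≡ 1 (mod 4), exponent 1.
All primes ≡ 3 (mod 4) appear to even exponent (or don't appear), so by the two-squares theorem n IS expressible as a sum of two squares.
Step 3: Build a representation. Here n = 29 · 61 is a product of primes ≡ 1 (mod 4). Each prime p ≡ 1 (mod 4) is itself a sum of two squares; find a² by testing p − a² for a perfect square:
  29: 29 − 1² = 28, 29 − 2² = 25 = 5² ⇒ 29 = 2² + 5².
  61: 61 − 1² = 60, 61 − 2² = 57, 61 − 3² = 52, 61 − 4² = 45, 61 − 5² = 36 = 6² ⇒ 61 = 5² + 6².
  Combine using the Brahmagupta–Fibonacci identity (a² + b²)(c² + d²) = (ac − bd)² + (ad + bc)² = (ac + bd)² + (ad − bc)²:
  29 · 61 = 1769: from (2² + 5²)(5² + 6²), take (2·5 − 5·6, 2·6 + 5·5) = (10 − 30, 12 + 25) = (-20, 37); dropping signs (only squares matter) gives (20, 37); check 20² + 37² = 400 + 1369 = 1769 ✓.
Step 4: Order so x ≤ y and verify: 20² + 37² = 400 + 1369 = 1769 = n. ✓

n = 1769 = 20² + 37² (one valid representation with x ≤ y).


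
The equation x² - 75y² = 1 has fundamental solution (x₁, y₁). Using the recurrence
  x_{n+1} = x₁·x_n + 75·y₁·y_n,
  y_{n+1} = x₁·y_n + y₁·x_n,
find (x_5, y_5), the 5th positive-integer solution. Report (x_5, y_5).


Step 1: Find the fundamental solution (x₁, y₁) of x² - 75y² = 1.
  Expand √75 as a continued fraction. a₀ = ⌊√75⌋ = 8; iterate m_{k+1} = d_k·a_k − m_k, d_{k+1} = (75 − m_{k+1}²)/d_k, a_{k+1} = ⌊(a₀ + m_{k+1})/d_{k+1}⌋ (starting m₀ = 0, d₀ = 1), with convergents p_k = a_k·p_{k-1} + p_{k-2}, q_k = a_k·q_{k-1} + q_{k-2} (p₋₁ = 1, q₋₁ = 0):
  k = 0: a₀ = 8; p₀/q₀ = 8/1; p₀² − 75·q₀² = 64 − 75 = -11.
  k = 1: m = 8, d = 11, a = ⌊(8 + 8)/11⌋ = 1; p/q = (1·8 + 1)/(1·1 + 0) = 9/1; p² − 75·q² = 81 − 75 = 6.
  k = 2: m = 3, d = 6, a = ⌊(8 + 3)/6⌋ = 1; p/q = (1·9 + 8)/(1·1 + 1) = 17/2; p² − 75·q² = 289 − 300 = -11.
  k = 3: m = 3, d = 11, a = ⌊(8 + 3)/11⌋ = 1; p/q = (1·17 + 9)/(1·2 + 1) = 26/3; p² − 75·q² = 676 − 675 = 1.
  The first convergent with p² − 75·q² = 1 gives the fundamental solution (x₁, y₁) = (26, 3).
Step 2: Apply the recurrence (x_{n+1}, y_{n+1}) = (x₁x_n + 75y₁y_n, x₁y_n + y₁x_n) repeatedly.
  From (x_1, y_1) = (26, 3): x_2 = 26·26 + 75·3·3 = 1351; y_2 = 26·3 + 3·26 = 156.
  From (x_2, y_2) = (1351, 156): x_3 = 26·1351 + 75·3·156 = 70226; y_3 = 26·156 + 3·1351 = 8109.
  From (x_3, y_3) = (70226, 8109): x_4 = 26·70226 + 75·3·8109 = 3650401; y_4 = 26·8109 + 3·70226 = 421512.
  From (x_4, y_4) = (3650401, 421512): x_5 = 26·3650401 + 75·3·421512 = 189750626; y_5 = 26·421512 + 3·3650401 = 21910515.
Step 3: Verify x_5² - 75·y_5² = 36005300067391876 - 36005300067391875 = 1 (should be 1). ✓

(x_1, y_1) = (26, 3); (x_5, y_5) = (189750626, 21910515).


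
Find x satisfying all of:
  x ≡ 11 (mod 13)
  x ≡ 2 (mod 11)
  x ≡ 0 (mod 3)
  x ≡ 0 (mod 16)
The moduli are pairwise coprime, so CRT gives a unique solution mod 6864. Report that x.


Product of moduli M = 13 · 11 · 3 · 16 = 6864.
Merge one congruence at a time:
  Start: x ≡ 11 (mod 13).
  Combine with x ≡ 2 (mod 11); new modulus lcm = 143.
    Write x = 11 + 13·t and substitute into x ≡ 2 (mod 11): 13·t ≡ 2 − 11 = -9 (mod 11).
    Reduce coefficients mod 11: 2·t ≡ 2 (mod 11).
    The inverse of 2 mod 11 is 6 (since 2·6 = 12 = 1·11 + 1), so t ≡ 6·2 = 12 ≡ 1 (mod 11).
    Then x = 11 + 13·1 = 24, valid modulo lcm(13, 11) = 143: x ≡ 24 (mod 143).
  Combine with x ≡ 0 (mod 3); new modulus lcm = 429.
    Write x = 24 + 143·t and substitute into x ≡ 0 (mod 3): 143·t ≡ 0 − 24 = -24 (mod 3).
    Reduce coefficients mod 3: 2·t ≡ 0 (mod 3).
    The inverse of 2 mod 3 is 2 (since 2·2 = 4 = 1·3 + 1), so t ≡ 2·0 = 0 ≡ 0 (mod 3).
    Then x = 24 + 143·0 = 24, valid modulo lcm(143, 3) = 429: x ≡ 24 (mod 429).
  Combine with x ≡ 0 (mod 16); new modulus lcm = 6864.
    Write x = 24 + 429·t and substitute into x ≡ 0 (mod 16): 429·t ≡ 0 − 24 = -24 (mod 16).
    Reduce coefficients mod 16: 13·t ≡ 8 (mod 16).
    The inverse of 13 mod 16 is 5 (since 13·5 = 65 = 4·16 + 1), so t ≡ 5·8 = 40 ≡ 8 (mod 16).
    Then x = 24 + 429·8 = 3456, valid modulo lcm(429, 16) = 6864: x ≡ 3456 (mod 6864).
Verify against each original: 3456 mod 13 = 11, 3456 mod 11 = 2, 3456 mod 3 = 0, 3456 mod 16 = 0.

x ≡ 3456 (mod 6864).


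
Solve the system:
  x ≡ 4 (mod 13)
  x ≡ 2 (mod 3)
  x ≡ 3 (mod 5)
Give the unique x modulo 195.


Moduli 13, 3, 5 are pairwise coprime; by CRT there is a unique solution modulo M = 13 · 3 · 5 = 195.
Solve pairwise, accumulating the modulus:
  Start with x ≡ 4 (mod 13).
  Combine with x ≡ 2 (mod 3): since gcd(13, 3) = 1, we get a unique residue mod 39.
    Write x = 4 + 13·t and substitute into x ≡ 2 (mod 3): 13·t ≡ 2 − 4 = -2 (mod 3).
    Reduce coefficients mod 3: 1·t ≡ 1 (mod 3).
    So t ≡ 1 (mod 3).
    Then x = 4 + 13·1 = 17, valid modulo lcm(13, 3) = 39: x ≡ 17 (mod 39).
  Combine with x ≡ 3 (mod 5): since gcd(39, 5) = 1, we get a unique residue mod 195.
    Write x = 17 + 39·t and substitute into x ≡ 3 (mod 5): 39·t ≡ 3 − 17 = -14 (mod 5).
    Reduce coefficients mod 5: 4·t ≡ 1 (mod 5).
    The inverse of 4 mod 5 is 4 (since 4·4 = 16 = 3·5 + 1), so t ≡ 4·1 = 4 ≡ 4 (mod 5).
    Then x = 17 + 39·4 = 173, valid modulo lcm(39, 5) = 195: x ≡ 173 (mod 195).
Verify: 173 mod 13 = 4 ✓, 173 mod 3 = 2 ✓, 173 mod 5 = 3 ✓.

x ≡ 173 (mod 195).


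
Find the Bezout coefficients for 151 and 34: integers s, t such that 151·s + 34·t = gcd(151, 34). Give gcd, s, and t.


Euclidean algorithm on (151, 34) — divide until remainder is 0:
  151 = 4 · 34 + 15
  34 = 2 · 15 + 4
  15 = 3 · 4 + 3
  4 = 1 · 3 + 1
  3 = 3 · 1 + 0
gcd(151, 34) = 1.
Track Bezout coefficients alongside the remainders: start with r₀ = 151 = a·1 + b·0 (s = 1, t = 0) and r₁ = 34 = a·0 + b·1 (s = 0, t = 1); each new remainder r_{k+1} = r_{k-1} − q_k·r_k inherits s_{k+1} = s_{k-1} − q_k·s_k, t_{k+1} = t_{k-1} − q_k·t_k, so r_k = a·s_k + b·t_k at every step:
  q = 4: r = 15, s = 1 − 4·0 = 1, t = 0 − 4·1 = -4  (check: 151·1 + 34·(-4) = 15)
  q = 2: r = 4, s = 0 − 2·1 = -2, t = 1 − 2·(-4) = 9  (check: 151·(-2) + 34·9 = 4)
  q = 3: r = 3, s = 1 − 3·(-2) = 7, t = -4 − 3·9 = -31  (check: 151·7 + 34·(-31) = 3)
  q = 1: r = 1, s = -2 − 1·7 = -9, t = 9 − 1·(-31) = 40  (check: 151·(-9) + 34·40 = 1)
The row with r = 1 (the gcd) gives the Bezout coefficients s = -9, t = 40.
Result: 151 · (-9) + 34 · (40) = 1.

gcd(151, 34) = 1; s = -9, t = 40 (check: 151·(-9) + 34·40 = 1).


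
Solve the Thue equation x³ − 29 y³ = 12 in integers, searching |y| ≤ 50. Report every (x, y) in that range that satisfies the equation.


The equation is x³ - 29y³ = 12. For fixed y, x³ = 29·y³ + 12, so a solution requires the RHS to be a perfect cube.
Strategy: iterate y from -50 to 50, compute RHS = 29·y³ + 12, and check whether it is a (positive or negative) perfect cube.
Check small values of y:
  y = 0: RHS = 12 is not a perfect cube.
  y = 1: RHS = 41 is not a perfect cube.
  y = -1: RHS = -17 is not a perfect cube.
  y = 2: RHS = 244 is not a perfect cube.
  y = -2: RHS = -220 is not a perfect cube.
  y = 3: RHS = 795 is not a perfect cube.
  y = -3: RHS = -771 is not a perfect cube.
Continuing the search up to |y| = 50 finds no solutions either.
No (x, y) in the scanned range satisfies the equation.

No integer solutions with |y| ≤ 50.


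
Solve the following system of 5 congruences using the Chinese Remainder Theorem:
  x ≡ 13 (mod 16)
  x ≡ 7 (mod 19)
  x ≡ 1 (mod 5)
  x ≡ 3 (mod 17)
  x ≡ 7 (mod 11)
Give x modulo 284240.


Product of moduli M = 16 · 19 · 5 · 17 · 11 = 284240.
Merge one congruence at a time:
  Start: x ≡ 13 (mod 16).
  Combine with x ≡ 7 (mod 19); new modulus lcm = 304.
    Write x = 13 + 16·t and substitute into x ≡ 7 (mod 19): 16·t ≡ 7 − 13 = -6 (mod 19).
    Reduce coefficients mod 19: 16·t ≡ 13 (mod 19).
    The inverse of 16 mod 19 is 6 (since 16·6 = 96 = 5·19 + 1), so t ≡ 6·13 = 78 ≡ 2 (mod 19).
    Then x = 13 + 16·2 = 45, valid modulo lcm(16, 19) = 304: x ≡ 45 (mod 304).
  Combine with x ≡ 1 (mod 5); new modulus lcm = 1520.
    Write x = 45 + 304·t and substitute into x ≡ 1 (mod 5): 304·t ≡ 1 − 45 = -44 (mod 5).
    Reduce coefficients mod 5: 4·t ≡ 1 (mod 5).
    The inverse of 4 mod 5 is 4 (since 4·4 = 16 = 3·5 + 1), so t ≡ 4·1 = 4 ≡ 4 (mod 5).
    Then x = 45 + 304·4 = 1261, valid modulo lcm(304, 5) = 1520: x ≡ 1261 (mod 1520).
  Combine with x ≡ 3 (mod 17); new modulus lcm = 25840.
    Write x = 1261 + 1520·t and substitute into x ≡ 3 (mod 17): 1520·t ≡ 3 − 1261 = -1258 (mod 17).
    Reduce coefficients mod 17: 7·t ≡ 0 (mod 17).
    The inverse of 7 mod 17 is 5 (since 7·5 = 35 = 2·17 + 1), so t ≡ 5·0 = 0 ≡ 0 (mod 17).
    Then x = 1261 + 1520·0 = 1261, valid modulo lcm(1520, 17) = 25840: x ≡ 1261 (mod 25840).
  Combine with x ≡ 7 (mod 11); new modulus lcm = 284240.
    Write x = 1261 + 25840·t and substitute into x ≡ 7 (mod 11): 25840·t ≡ 7 − 1261 = -1254 (mod 11).
    Reduce coefficients mod 11: 1·t ≡ 0 (mod 11).
    So t ≡ 0 (mod 11).
    Then x = 1261 + 25840·0 = 1261, valid modulo lcm(25840, 11) = 284240: x ≡ 1261 (mod 284240).
Verify against each original: 1261 mod 16 = 13, 1261 mod 19 = 7, 1261 mod 5 = 1, 1261 mod 17 = 3, 1261 mod 11 = 7.

x ≡ 1261 (mod 284240).


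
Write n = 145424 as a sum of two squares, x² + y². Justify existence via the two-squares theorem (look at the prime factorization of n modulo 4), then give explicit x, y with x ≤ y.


Step 1: Factor n = 145424 = 2^4 · 61 · 149.
Step 2: Check the mod-4 condition on each prime factor: 2 = 2 (special); 61 ≡ 1 (mod 4), exponent 1; 149 ≡ 1 (mod 4), exponent 1.
All primes ≡ 3 (mod 4) appear to even exponent (or don't appear), so by the two-squares theorem n IS expressible as a sum of two squares.
Step 3: Build a representation. Group n = k² · m with k = 4 and m = 61 · 149 = 9089 (a product of primes ≡ 1 (mod 4)); a representation of m scales to one of n via (k·x)² + (k·y)² = k²(x² + y²). Each prime p ≡ 1 (mod 4) is itself a sum of two squares; find a² by testing p − a² for a perfect square:
  61: 61 − 1² = 60, 61 − 2² = 57, 61 − 3² = 52, 61 − 4² = 45, 61 − 5² = 36 = 6² ⇒ 61 = 5² + 6².
  149: 149 − 1² = 148, 149 − 2² = 145, 149 − 3² = 140, 149 − 4² = 133, 149 − 5² = 124, 149 − 6² = 113, 149 − 7² = 100 = 10² ⇒ 149 = 7² + 10².
  Combine using the Brahmagupta–Fibonacci identity (a² + b²)(c² + d²) = (ac − bd)² + (ad + bc)² = (ac + bd)² + (ad − bc)²:
  61 · 149 = 9089: from (5² + 6²)(7² + 10²), take (5·7 − 6·10, 5·10 + 6·7) = (35 − 60, 50 + 42) = (-25, 92); dropping signs (only squares matter) gives (25, 92); check 25² + 92² = 625 + 8464 = 9089 ✓.
  Scale by k = 4: (4·25, 4·92) = (100, 368).
Step 4: Order so x ≤ y and verify: 100² + 368² = 10000 + 135424 = 145424 = n. ✓

n = 145424 = 100² + 368² (one valid representation with x ≤ y).


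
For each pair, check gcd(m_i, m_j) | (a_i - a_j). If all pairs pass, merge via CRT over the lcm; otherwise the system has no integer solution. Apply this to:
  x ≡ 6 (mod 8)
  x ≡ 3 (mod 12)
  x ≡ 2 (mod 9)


Moduli 8, 12, 9 are not pairwise coprime, so CRT works modulo lcm(m_i) when all pairwise compatibility conditions hold.
Pairwise compatibility: gcd(m_i, m_j) must divide a_i - a_j for every pair.
Merge one congruence at a time:
  Start: x ≡ 6 (mod 8).
  Combine with x ≡ 3 (mod 12): gcd(8, 12) = 4, and 3 - 6 = -3 is NOT divisible by 4.
    ⇒ system is inconsistent (no integer solution).

No solution (the system is inconsistent).


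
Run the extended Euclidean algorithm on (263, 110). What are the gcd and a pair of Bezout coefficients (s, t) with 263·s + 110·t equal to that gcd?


Euclidean algorithm on (263, 110) — divide until remainder is 0:
  263 = 2 · 110 + 43
  110 = 2 · 43 + 24
  43 = 1 · 24 + 19
  24 = 1 · 19 + 5
  19 = 3 · 5 + 4
  5 = 1 · 4 + 1
  4 = 4 · 1 + 0
gcd(263, 110) = 1.
Track Bezout coefficients alongside the remainders: start with r₀ = 263 = a·1 + b·0 (s = 1, t = 0) and r₁ = 110 = a·0 + b·1 (s = 0, t = 1); each new remainder r_{k+1} = r_{k-1} − q_k·r_k inherits s_{k+1} = s_{k-1} − q_k·s_k, t_{k+1} = t_{k-1} − q_k·t_k, so r_k = a·s_k + b·t_k at every step:
  q = 2: r = 43, s = 1 − 2·0 = 1, t = 0 − 2·1 = -2  (check: 263·1 + 110·(-2) = 43)
  q = 2: r = 24, s = 0 − 2·1 = -2, t = 1 − 2·(-2) = 5  (check: 263·(-2) + 110·5 = 24)
  q = 1: r = 19, s = 1 − 1·(-2) = 3, t = -2 − 1·5 = -7  (check: 263·3 + 110·(-7) = 19)
  q = 1: r = 5, s = -2 − 1·3 = -5, t = 5 − 1·(-7) = 12  (check: 263·(-5) + 110·12 = 5)
  q = 3: r = 4, s = 3 − 3·(-5) = 18, t = -7 − 3·12 = -43  (check: 263·18 + 110·(-43) = 4)
  q = 1: r = 1, s = -5 − 1·18 = -23, t = 12 − 1·(-43) = 55  (check: 263·(-23) + 110·55 = 1)
The row with r = 1 (the gcd) gives the Bezout coefficients s = -23, t = 55.
Result: 263 · (-23) + 110 · (55) = 1.

gcd(263, 110) = 1; s = -23, t = 55 (check: 263·(-23) + 110·55 = 1).


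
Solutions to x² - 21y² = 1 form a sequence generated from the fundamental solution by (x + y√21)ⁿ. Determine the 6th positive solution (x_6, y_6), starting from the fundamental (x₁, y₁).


Step 1: Find the fundamental solution (x₁, y₁) of x² - 21y² = 1.
  Expand √21 as a continued fraction. a₀ = ⌊√21⌋ = 4; iterate m_{k+1} = d_k·a_k − m_k, d_{k+1} = (21 − m_{k+1}²)/d_k, a_{k+1} = ⌊(a₀ + m_{k+1})/d_{k+1}⌋ (starting m₀ = 0, d₀ = 1), with convergents p_k = a_k·p_{k-1} + p_{k-2}, q_k = a_k·q_{k-1} + q_{k-2} (p₋₁ = 1, q₋₁ = 0):
  k = 0: a₀ = 4; p₀/q₀ = 4/1; p₀² − 21·q₀² = 16 − 21 = -5.
  k = 1: m = 4, d = 5, a = ⌊(4 + 4)/5⌋ = 1; p/q = (1·4 + 1)/(1·1 + 0) = 5/1; p² − 21·q² = 25 − 21 = 4.
  k = 2: m = 1, d = 4, a = ⌊(4 + 1)/4⌋ = 1; p/q = (1·5 + 4)/(1·1 + 1) = 9/2; p² − 21·q² = 81 − 84 = -3.
  k = 3: m = 3, d = 3, a = ⌊(4 + 3)/3⌋ = 2; p/q = (2·9 + 5)/(2·2 + 1) = 23/5; p² − 21·q² = 529 − 525 = 4.
  k = 4: m = 3, d = 4, a = ⌊(4 + 3)/4⌋ = 1; p/q = (1·23 + 9)/(1·5 + 2) = 32/7; p² − 21·q² = 1024 − 1029 = -5.
  k = 5: m = 1, d = 5, a = ⌊(4 + 1)/5⌋ = 1; p/q = (1·32 + 23)/(1·7 + 5) = 55/12; p² − 21·q² = 3025 − 3024 = 1.
  The first convergent with p² − 21·q² = 1 gives the fundamental solution (x₁, y₁) = (55, 12).
Step 2: Apply the recurrence (x_{n+1}, y_{n+1}) = (x₁x_n + 21y₁y_n, x₁y_n + y₁x_n) repeatedly.
  From (x_1, y_1) = (55, 12): x_2 = 55·55 + 21·12·12 = 6049; y_2 = 55·12 + 12·55 = 1320.
  From (x_2, y_2) = (6049, 1320): x_3 = 55·6049 + 21·12·1320 = 665335; y_3 = 55·1320 + 12·6049 = 145188.
  From (x_3, y_3) = (665335, 145188): x_4 = 55·665335 + 21·12·145188 = 73180801; y_4 = 55·145188 + 12·665335 = 15969360.
  From (x_4, y_4) = (73180801, 15969360): x_5 = 55·73180801 + 21·12·15969360 = 8049222775; y_5 = 55·15969360 + 12·73180801 = 1756484412.
  From (x_5, y_5) = (8049222775, 1756484412): x_6 = 55·8049222775 + 21·12·1756484412 = 885341324449; y_6 = 55·1756484412 + 12·8049222775 = 193197315960.
Step 3: Verify x_6² - 21·y_6² = 783829260777109485153601 - 783829260777109485153600 = 1 (should be 1). ✓

(x_1, y_1) = (55, 12); (x_6, y_6) = (885341324449, 193197315960).


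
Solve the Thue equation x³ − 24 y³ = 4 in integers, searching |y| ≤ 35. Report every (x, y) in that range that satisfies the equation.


The equation is x³ - 24y³ = 4. For fixed y, x³ = 24·y³ + 4, so a solution requires the RHS to be a perfect cube.
Strategy: iterate y from -35 to 35, compute RHS = 24·y³ + 4, and check whether it is a (positive or negative) perfect cube.
Check small values of y:
  y = 0: RHS = 4 is not a perfect cube.
  y = 1: RHS = 28 is not a perfect cube.
  y = -1: RHS = -20 is not a perfect cube.
  y = 2: RHS = 196 is not a perfect cube.
  y = -2: RHS = -188 is not a perfect cube.
  y = 3: RHS = 652 is not a perfect cube.
  y = -3: RHS = -644 is not a perfect cube.
Continuing the search up to |y| = 35 finds no solutions either.
No (x, y) in the scanned range satisfies the equation.

No integer solutions with |y| ≤ 35.


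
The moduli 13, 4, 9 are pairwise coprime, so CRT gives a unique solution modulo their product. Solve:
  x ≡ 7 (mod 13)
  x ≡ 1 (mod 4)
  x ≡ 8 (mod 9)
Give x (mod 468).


Moduli 13, 4, 9 are pairwise coprime; by CRT there is a unique solution modulo M = 13 · 4 · 9 = 468.
Solve pairwise, accumulating the modulus:
  Start with x ≡ 7 (mod 13).
  Combine with x ≡ 1 (mod 4): since gcd(13, 4) = 1, we get a unique residue mod 52.
    Write x = 7 + 13·t and substitute into x ≡ 1 (mod 4): 13·t ≡ 1 − 7 = -6 (mod 4).
    Reduce coefficients mod 4: 1·t ≡ 2 (mod 4).
    So t ≡ 2 (mod 4).
    Then x = 7 + 13·2 = 33, valid modulo lcm(13, 4) = 52: x ≡ 33 (mod 52).
  Combine with x ≡ 8 (mod 9): since gcd(52, 9) = 1, we get a unique residue mod 468.
    Write x = 33 + 52·t and substitute into x ≡ 8 (mod 9): 52·t ≡ 8 − 33 = -25 (mod 9).
    Reduce coefficients mod 9: 7·t ≡ 2 (mod 9).
    The inverse of 7 mod 9 is 4 (since 7·4 = 28 = 3·9 + 1), so t ≡ 4·2 = 8 ≡ 8 (mod 9).
    Then x = 33 + 52·8 = 449, valid modulo lcm(52, 9) = 468: x ≡ 449 (mod 468).
Verify: 449 mod 13 = 7 ✓, 449 mod 4 = 1 ✓, 449 mod 9 = 8 ✓.

x ≡ 449 (mod 468).


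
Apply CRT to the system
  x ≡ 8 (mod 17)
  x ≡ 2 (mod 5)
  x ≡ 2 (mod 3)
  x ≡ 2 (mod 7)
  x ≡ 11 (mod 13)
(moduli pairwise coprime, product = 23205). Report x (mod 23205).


Product of moduli M = 17 · 5 · 3 · 7 · 13 = 23205.
Merge one congruence at a time:
  Start: x ≡ 8 (mod 17).
  Combine with x ≡ 2 (mod 5); new modulus lcm = 85.
    Write x = 8 + 17·t and substitute into x ≡ 2 (mod 5): 17·t ≡ 2 − 8 = -6 (mod 5).
    Reduce coefficients mod 5: 2·t ≡ 4 (mod 5).
    The inverse of 2 mod 5 is 3 (since 2·3 = 6 = 1·5 + 1), so t ≡ 3·4 = 12 ≡ 2 (mod 5).
    Then x = 8 + 17·2 = 42, valid modulo lcm(17, 5) = 85: x ≡ 42 (mod 85).
  Combine with x ≡ 2 (mod 3); new modulus lcm = 255.
    Write x = 42 + 85·t and substitute into x ≡ 2 (mod 3): 85·t ≡ 2 − 42 = -40 (mod 3).
    Reduce coefficients mod 3: 1·t ≡ 2 (mod 3).
    So t ≡ 2 (mod 3).
    Then x = 42 + 85·2 = 212, valid modulo lcm(85, 3) = 255: x ≡ 212 (mod 255).
  Combine with x ≡ 2 (mod 7); new modulus lcm = 1785.
    Write x = 212 + 255·t and substitute into x ≡ 2 (mod 7): 255·t ≡ 2 − 212 = -210 (mod 7).
    Reduce coefficients mod 7: 3·t ≡ 0 (mod 7).
    The inverse of 3 mod 7 is 5 (since 3·5 = 15 = 2·7 + 1), so t ≡ 5·0 = 0 ≡ 0 (mod 7).
    Then x = 212 + 255·0 = 212, valid modulo lcm(255, 7) = 1785: x ≡ 212 (mod 1785).
  Combine with x ≡ 11 (mod 13); new modulus lcm = 23205.
    Write x = 212 + 1785·t and substitute into x ≡ 11 (mod 13): 1785·t ≡ 11 − 212 = -201 (mod 13).
    Reduce coefficients mod 13: 4·t ≡ 7 (mod 13).
    The inverse of 4 mod 13 is 10 (since 4·10 = 40 = 3·13 + 1), so t ≡ 10·7 = 70 ≡ 5 (mod 13).
    Then x = 212 + 1785·5 = 9137, valid modulo lcm(1785, 13) = 23205: x ≡ 9137 (mod 23205).
Verify against each original: 9137 mod 17 = 8, 9137 mod 5 = 2, 9137 mod 3 = 2, 9137 mod 7 = 2, 9137 mod 13 = 11.

x ≡ 9137 (mod 23205).


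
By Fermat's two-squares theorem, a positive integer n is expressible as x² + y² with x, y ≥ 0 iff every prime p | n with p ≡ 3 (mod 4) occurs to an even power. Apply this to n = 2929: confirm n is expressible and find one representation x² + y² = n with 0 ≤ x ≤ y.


Step 1: Factor n = 2929 = 29 · 101.
Step 2: Check the mod-4 condition on each prime factor: 29 ≡ 1 (mod 4), exponent 1; 101 ≡ 1 (mod 4), exponent 1.
All primes ≡ 3 (mod 4) appear to even exponent (or don't appear), so by the two-squares theorem n IS expressible as a sum of two squares.
Step 3: Build a representation. Here n = 29 · 101 is a product of primes ≡ 1 (mod 4). Each prime p ≡ 1 (mod 4) is itself a sum of two squares; find a² by testing p − a² for a perfect square:
  29: 29 − 1² = 28, 29 − 2² = 25 = 5² ⇒ 29 = 2² + 5².
  101: 101 − 1² = 100 = 10² ⇒ 101 = 1² + 10².
  Combine using the Brahmagupta–Fibonacci identity (a² + b²)(c² + d²) = (ac − bd)² + (ad + bc)² = (ac + bd)² + (ad − bc)²:
  29 · 101 = 2929: from (2² + 5²)(1² + 10²), take (2·1 − 5·10, 2·10 + 5·1) = (2 − 50, 20 + 5) = (-48, 25); dropping signs (only squares matter) gives (48, 25); check 48² + 25² = 2304 + 625 = 2929 ✓.
Step 4: Order so x ≤ y and verify: 25² + 48² = 625 + 2304 = 2929 = n. ✓

n = 2929 = 25² + 48² (one valid representation with x ≤ y).


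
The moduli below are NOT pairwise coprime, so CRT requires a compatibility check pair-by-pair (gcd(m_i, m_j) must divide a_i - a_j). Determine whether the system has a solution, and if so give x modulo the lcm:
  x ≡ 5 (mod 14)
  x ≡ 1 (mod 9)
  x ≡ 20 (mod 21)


Moduli 14, 9, 21 are not pairwise coprime, so CRT works modulo lcm(m_i) when all pairwise compatibility conditions hold.
Pairwise compatibility: gcd(m_i, m_j) must divide a_i - a_j for every pair.
Merge one congruence at a time:
  Start: x ≡ 5 (mod 14).
  Combine with x ≡ 1 (mod 9): gcd(14, 9) = 1; 1 - 5 = -4, which IS divisible by 1, so compatible.
    Write x = 5 + 14·t and substitute into x ≡ 1 (mod 9): 14·t ≡ 1 − 5 = -4 (mod 9).
    Reduce coefficients mod 9: 5·t ≡ 5 (mod 9).
    The inverse of 5 mod 9 is 2 (since 5·2 = 10 = 1·9 + 1), so t ≡ 2·5 = 10 ≡ 1 (mod 9).
    Then x = 5 + 14·1 = 19, valid modulo lcm(14, 9) = 126: x ≡ 19 (mod 126).
  Combine with x ≡ 20 (mod 21): gcd(126, 21) = 21, and 20 - 19 = 1 is NOT divisible by 21.
    ⇒ system is inconsistent (no integer solution).

No solution (the system is inconsistent).


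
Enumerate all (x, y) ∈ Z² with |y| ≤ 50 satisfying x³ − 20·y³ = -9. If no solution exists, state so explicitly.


The equation is x³ - 20y³ = -9. For fixed y, x³ = 20·y³ − 9, so a solution requires the RHS to be a perfect cube.
Strategy: iterate y from -50 to 50, compute RHS = 20·y³ − 9, and check whether it is a (positive or negative) perfect cube.
Check small values of y:
  y = 0: RHS = -9 is not a perfect cube.
  y = 1: RHS = 11 is not a perfect cube.
  y = -1: RHS = -29 is not a perfect cube.
  y = 2: RHS = 151 is not a perfect cube.
  y = -2: RHS = -169 is not a perfect cube.
  y = 3: RHS = 531 is not a perfect cube.
  y = -3: RHS = -549 is not a perfect cube.
Continuing the search up to |y| = 50 finds no solutions either.
No (x, y) in the scanned range satisfies the equation.

No integer solutions with |y| ≤ 50.


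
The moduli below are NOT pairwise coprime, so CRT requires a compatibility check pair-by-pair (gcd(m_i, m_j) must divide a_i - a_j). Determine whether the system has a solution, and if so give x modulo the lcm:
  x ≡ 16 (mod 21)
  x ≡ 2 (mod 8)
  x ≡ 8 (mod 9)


Moduli 21, 8, 9 are not pairwise coprime, so CRT works modulo lcm(m_i) when all pairwise compatibility conditions hold.
Pairwise compatibility: gcd(m_i, m_j) must divide a_i - a_j for every pair.
Merge one congruence at a time:
  Start: x ≡ 16 (mod 21).
  Combine with x ≡ 2 (mod 8): gcd(21, 8) = 1; 2 - 16 = -14, which IS divisible by 1, so compatible.
    Write x = 16 + 21·t and substitute into x ≡ 2 (mod 8): 21·t ≡ 2 − 16 = -14 (mod 8).
    Reduce coefficients mod 8: 5·t ≡ 2 (mod 8).
    The inverse of 5 mod 8 is 5 (since 5·5 = 25 = 3·8 + 1), so t ≡ 5·2 = 10 ≡ 2 (mod 8).
    Then x = 16 + 21·2 = 58, valid modulo lcm(21, 8) = 168: x ≡ 58 (mod 168).
  Combine with x ≡ 8 (mod 9): gcd(168, 9) = 3, and 8 - 58 = -50 is NOT divisible by 3.
    ⇒ system is inconsistent (no integer solution).

No solution (the system is inconsistent).


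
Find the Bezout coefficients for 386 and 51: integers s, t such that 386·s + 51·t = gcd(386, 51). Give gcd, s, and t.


Euclidean algorithm on (386, 51) — divide until remainder is 0:
  386 = 7 · 51 + 29
  51 = 1 · 29 + 22
  29 = 1 · 22 + 7
  22 = 3 · 7 + 1
  7 = 7 · 1 + 0
gcd(386, 51) = 1.
Track Bezout coefficients alongside the remainders: start with r₀ = 386 = a·1 + b·0 (s = 1, t = 0) and r₁ = 51 = a·0 + b·1 (s = 0, t = 1); each new remainder r_{k+1} = r_{k-1} − q_k·r_k inherits s_{k+1} = s_{k-1} − q_k·s_k, t_{k+1} = t_{k-1} − q_k·t_k, so r_k = a·s_k + b·t_k at every step:
  q = 7: r = 29, s = 1 − 7·0 = 1, t = 0 − 7·1 = -7  (check: 386·1 + 51·(-7) = 29)
  q = 1: r = 22, s = 0 − 1·1 = -1, t = 1 − 1·(-7) = 8  (check: 386·(-1) + 51·8 = 22)
  q = 1: r = 7, s = 1 − 1·(-1) = 2, t = -7 − 1·8 = -15  (check: 386·2 + 51·(-15) = 7)
  q = 3: r = 1, s = -1 − 3·2 = -7, t = 8 − 3·(-15) = 53  (check: 386·(-7) + 51·53 = 1)
The row with r = 1 (the gcd) gives the Bezout coefficients s = -7, t = 53.
Result: 386 · (-7) + 51 · (53) = 1.

gcd(386, 51) = 1; s = -7, t = 53 (check: 386·(-7) + 51·53 = 1).


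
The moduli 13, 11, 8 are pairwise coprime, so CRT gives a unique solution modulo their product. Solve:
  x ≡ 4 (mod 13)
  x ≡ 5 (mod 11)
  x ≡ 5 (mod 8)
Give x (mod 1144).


Moduli 13, 11, 8 are pairwise coprime; by CRT there is a unique solution modulo M = 13 · 11 · 8 = 1144.
Solve pairwise, accumulating the modulus:
  Start with x ≡ 4 (mod 13).
  Combine with x ≡ 5 (mod 11): since gcd(13, 11) = 1, we get a unique residue mod 143.
    Write x = 4 + 13·t and substitute into x ≡ 5 (mod 11): 13·t ≡ 5 − 4 = 1 (mod 11).
    Reduce coefficients mod 11: 2·t ≡ 1 (mod 11).
    The inverse of 2 mod 11 is 6 (since 2·6 = 12 = 1·11 + 1), so t ≡ 6·1 = 6 ≡ 6 (mod 11).
    Then x = 4 + 13·6 = 82, valid modulo lcm(13, 11) = 143: x ≡ 82 (mod 143).
  Combine with x ≡ 5 (mod 8): since gcd(143, 8) = 1, we get a unique residue mod 1144.
    Write x = 82 + 143·t and substitute into x ≡ 5 (mod 8): 143·t ≡ 5 − 82 = -77 (mod 8).
    Reduce coefficients mod 8: 7·t ≡ 3 (mod 8).
    The inverse of 7 mod 8 is 7 (since 7·7 = 49 = 6·8 + 1), so t ≡ 7·3 = 21 ≡ 5 (mod 8).
    Then x = 82 + 143·5 = 797, valid modulo lcm(143, 8) = 1144: x ≡ 797 (mod 1144).
Verify: 797 mod 13 = 4 ✓, 797 mod 11 = 5 ✓, 797 mod 8 = 5 ✓.

x ≡ 797 (mod 1144).


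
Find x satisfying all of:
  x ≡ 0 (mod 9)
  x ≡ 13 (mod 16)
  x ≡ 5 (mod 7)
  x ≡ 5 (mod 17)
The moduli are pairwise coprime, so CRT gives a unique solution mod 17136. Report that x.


Product of moduli M = 9 · 16 · 7 · 17 = 17136.
Merge one congruence at a time:
  Start: x ≡ 0 (mod 9).
  Combine with x ≡ 13 (mod 16); new modulus lcm = 144.
    Write x = 0 + 9·t and substitute into x ≡ 13 (mod 16): 9·t ≡ 13 − 0 = 13 (mod 16).
    The inverse of 9 mod 16 is 9 (since 9·9 = 81 = 5·16 + 1), so t ≡ 9·13 = 117 ≡ 5 (mod 16).
    Then x = 0 + 9·5 = 45, valid modulo lcm(9, 16) = 144: x ≡ 45 (mod 144).
  Combine with x ≡ 5 (mod 7); new modulus lcm = 1008.
    Write x = 45 + 144·t and substitute into x ≡ 5 (mod 7): 144·t ≡ 5 − 45 = -40 (mod 7).
    Reduce coefficients mod 7: 4·t ≡ 2 (mod 7).
    The inverse of 4 mod 7 is 2 (since 4·2 = 8 = 1·7 + 1), so t ≡ 2·2 = 4 ≡ 4 (mod 7).
    Then x = 45 + 144·4 = 621, valid modulo lcm(144, 7) = 1008: x ≡ 621 (mod 1008).
  Combine with x ≡ 5 (mod 17); new modulus lcm = 17136.
    Write x = 621 + 1008·t and substitute into x ≡ 5 (mod 17): 1008·t ≡ 5 − 621 = -616 (mod 17).
    Reduce coefficients mod 17: 5·t ≡ 13 (mod 17).
    The inverse of 5 mod 17 is 7 (since 5·7 = 35 = 2·17 + 1), so t ≡ 7·13 = 91 ≡ 6 (mod 17).
    Then x = 621 + 1008·6 = 6669, valid modulo lcm(1008, 17) = 17136: x ≡ 6669 (mod 17136).
Verify against each original: 6669 mod 9 = 0, 6669 mod 16 = 13, 6669 mod 7 = 5, 6669 mod 17 = 5.

x ≡ 6669 (mod 17136).


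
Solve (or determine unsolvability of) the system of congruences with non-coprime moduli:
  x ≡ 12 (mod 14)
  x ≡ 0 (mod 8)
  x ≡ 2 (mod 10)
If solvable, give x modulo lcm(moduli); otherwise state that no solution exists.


Moduli 14, 8, 10 are not pairwise coprime, so CRT works modulo lcm(m_i) when all pairwise compatibility conditions hold.
Pairwise compatibility: gcd(m_i, m_j) must divide a_i - a_j for every pair.
Merge one congruence at a time:
  Start: x ≡ 12 (mod 14).
  Combine with x ≡ 0 (mod 8): gcd(14, 8) = 2; 0 - 12 = -12, which IS divisible by 2, so compatible.
    Write x = 12 + 14·t and substitute into x ≡ 0 (mod 8): 14·t ≡ 0 − 12 = -12 (mod 8).
    Divide the congruence (and modulus) by g = 2: 7·t ≡ -6 (mod 4).
    Reduce coefficients mod 4: 3·t ≡ 2 (mod 4).
    The inverse of 3 mod 4 is 3 (since 3·3 = 9 = 2·4 + 1), so t ≡ 3·2 = 6 ≡ 2 (mod 4).
    Then x = 12 + 14·2 = 40, valid modulo lcm(14, 8) = 56: x ≡ 40 (mod 56).
  Combine with x ≡ 2 (mod 10): gcd(56, 10) = 2; 2 - 40 = -38, which IS divisible by 2, so compatible.
    Write x = 40 + 56·t and substitute into x ≡ 2 (mod 10): 56·t ≡ 2 − 40 = -38 (mod 10).
    Divide the congruence (and modulus) by g = 2: 28·t ≡ -19 (mod 5).
    Reduce coefficients mod 5: 3·t ≡ 1 (mod 5).
    The inverse of 3 mod 5 is 2 (since 3·2 = 6 = 1·5 + 1), so t ≡ 2·1 = 2 ≡ 2 (mod 5).
    Then x = 40 + 56·2 = 152, valid modulo lcm(56, 10) = 280: x ≡ 152 (mod 280).
Verify: 152 mod 14 = 12, 152 mod 8 = 0, 152 mod 10 = 2.

x ≡ 152 (mod 280).


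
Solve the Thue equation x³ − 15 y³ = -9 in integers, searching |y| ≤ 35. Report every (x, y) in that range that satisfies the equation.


The equation is x³ - 15y³ = -9. For fixed y, x³ = 15·y³ − 9, so a solution requires the RHS to be a perfect cube.
Strategy: iterate y from -35 to 35, compute RHS = 15·y³ − 9, and check whether it is a (positive or negative) perfect cube.
Check small values of y:
  y = 0: RHS = -9 is not a perfect cube.
  y = 1: RHS = 6 is not a perfect cube.
  y = -1: RHS = -24 is not a perfect cube.
  y = 2: RHS = 111 is not a perfect cube.
  y = -2: RHS = -129 is not a perfect cube.
  y = 3: RHS = 396 is not a perfect cube.
  y = -3: RHS = -414 is not a perfect cube.
Continuing the search up to |y| = 35 finds no solutions either.
No (x, y) in the scanned range satisfies the equation.

No integer solutions with |y| ≤ 35.


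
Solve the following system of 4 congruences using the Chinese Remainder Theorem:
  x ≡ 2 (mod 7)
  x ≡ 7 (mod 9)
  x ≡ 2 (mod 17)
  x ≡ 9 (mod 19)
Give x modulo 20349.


Product of moduli M = 7 · 9 · 17 · 19 = 20349.
Merge one congruence at a time:
  Start: x ≡ 2 (mod 7).
  Combine with x ≡ 7 (mod 9); new modulus lcm = 63.
    Write x = 2 + 7·t and substitute into x ≡ 7 (mod 9): 7·t ≡ 7 − 2 = 5 (mod 9).
    The inverse of 7 mod 9 is 4 (since 7·4 = 28 = 3·9 + 1), so t ≡ 4·5 = 20 ≡ 2 (mod 9).
    Then x = 2 + 7·2 = 16, valid modulo lcm(7, 9) = 63: x ≡ 16 (mod 63).
  Combine with x ≡ 2 (mod 17); new modulus lcm = 1071.
    Write x = 16 + 63·t and substitute into x ≡ 2 (mod 17): 63·t ≡ 2 − 16 = -14 (mod 17).
    Reduce coefficients mod 17: 12·t ≡ 3 (mod 17).
    The inverse of 12 mod 17 is 10 (since 12·10 = 120 = 7·17 + 1), so t ≡ 10·3 = 30 ≡ 13 (mod 17).
    Then x = 16 + 63·13 = 835, valid modulo lcm(63, 17) = 1071: x ≡ 835 (mod 1071).
  Combine with x ≡ 9 (mod 19); new modulus lcm = 20349.
    Write x = 835 + 1071·t and substitute into x ≡ 9 (mod 19): 1071·t ≡ 9 − 835 = -826 (mod 19).
    Reduce coefficients mod 19: 7·t ≡ 10 (mod 19).
    The inverse of 7 mod 19 is 11 (since 7·11 = 77 = 4·19 + 1), so t ≡ 11·10 = 110 ≡ 15 (mod 19).
    Then x = 835 + 1071·15 = 16900, valid modulo lcm(1071, 19) = 20349: x ≡ 16900 (mod 20349).
Verify against each original: 16900 mod 7 = 2, 16900 mod 9 = 7, 16900 mod 17 = 2, 16900 mod 19 = 9.

x ≡ 16900 (mod 20349).


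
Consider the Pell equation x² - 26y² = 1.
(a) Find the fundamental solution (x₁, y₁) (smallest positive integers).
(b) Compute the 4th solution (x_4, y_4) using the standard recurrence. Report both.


Step 1: Find the fundamental solution (x₁, y₁) of x² - 26y² = 1.
  Expand √26 as a continued fraction. a₀ = ⌊√26⌋ = 5; iterate m_{k+1} = d_k·a_k − m_k, d_{k+1} = (26 − m_{k+1}²)/d_k, a_{k+1} = ⌊(a₀ + m_{k+1})/d_{k+1}⌋ (starting m₀ = 0, d₀ = 1), with convergents p_k = a_k·p_{k-1} + p_{k-2}, q_k = a_k·q_{k-1} + q_{k-2} (p₋₁ = 1, q₋₁ = 0):
  k = 0: a₀ = 5; p₀/q₀ = 5/1; p₀² − 26·q₀² = 25 − 26 = -1.
  k = 1: m = 5, d = 1, a = ⌊(5 + 5)/1⌋ = 10; p/q = (10·5 + 1)/(10·1 + 0) = 51/10; p² − 26·q² = 2601 − 2600 = 1.
  The first convergent with p² − 26·q² = 1 gives the fundamental solution (x₁, y₁) = (51, 10).
Step 2: Apply the recurrence (x_{n+1}, y_{n+1}) = (x₁x_n + 26y₁y_n, x₁y_n + y₁x_n) repeatedly.
  From (x_1, y_1) = (51, 10): x_2 = 51·51 + 26·10·10 = 5201; y_2 = 51·10 + 10·51 = 1020.
  From (x_2, y_2) = (5201, 1020): x_3 = 51·5201 + 26·10·1020 = 530451; y_3 = 51·1020 + 10·5201 = 104030.
  From (x_3, y_3) = (530451, 104030): x_4 = 51·530451 + 26·10·104030 = 54100801; y_4 = 51·104030 + 10·530451 = 10610040.
Step 3: Verify x_4² - 26·y_4² = 2926896668841601 - 2926896668841600 = 1 (should be 1). ✓

(x_1, y_1) = (51, 10); (x_4, y_4) = (54100801, 10610040).
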